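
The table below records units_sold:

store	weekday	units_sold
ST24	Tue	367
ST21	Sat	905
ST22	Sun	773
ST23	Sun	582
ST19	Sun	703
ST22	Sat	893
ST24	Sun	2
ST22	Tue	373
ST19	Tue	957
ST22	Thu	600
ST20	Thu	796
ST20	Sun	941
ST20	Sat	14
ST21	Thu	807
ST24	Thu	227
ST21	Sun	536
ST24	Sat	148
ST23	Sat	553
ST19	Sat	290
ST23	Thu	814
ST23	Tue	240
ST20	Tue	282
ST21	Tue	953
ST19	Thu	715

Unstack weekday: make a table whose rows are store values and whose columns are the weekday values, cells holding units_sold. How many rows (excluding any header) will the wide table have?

6

6 distinct store values → 6 rows.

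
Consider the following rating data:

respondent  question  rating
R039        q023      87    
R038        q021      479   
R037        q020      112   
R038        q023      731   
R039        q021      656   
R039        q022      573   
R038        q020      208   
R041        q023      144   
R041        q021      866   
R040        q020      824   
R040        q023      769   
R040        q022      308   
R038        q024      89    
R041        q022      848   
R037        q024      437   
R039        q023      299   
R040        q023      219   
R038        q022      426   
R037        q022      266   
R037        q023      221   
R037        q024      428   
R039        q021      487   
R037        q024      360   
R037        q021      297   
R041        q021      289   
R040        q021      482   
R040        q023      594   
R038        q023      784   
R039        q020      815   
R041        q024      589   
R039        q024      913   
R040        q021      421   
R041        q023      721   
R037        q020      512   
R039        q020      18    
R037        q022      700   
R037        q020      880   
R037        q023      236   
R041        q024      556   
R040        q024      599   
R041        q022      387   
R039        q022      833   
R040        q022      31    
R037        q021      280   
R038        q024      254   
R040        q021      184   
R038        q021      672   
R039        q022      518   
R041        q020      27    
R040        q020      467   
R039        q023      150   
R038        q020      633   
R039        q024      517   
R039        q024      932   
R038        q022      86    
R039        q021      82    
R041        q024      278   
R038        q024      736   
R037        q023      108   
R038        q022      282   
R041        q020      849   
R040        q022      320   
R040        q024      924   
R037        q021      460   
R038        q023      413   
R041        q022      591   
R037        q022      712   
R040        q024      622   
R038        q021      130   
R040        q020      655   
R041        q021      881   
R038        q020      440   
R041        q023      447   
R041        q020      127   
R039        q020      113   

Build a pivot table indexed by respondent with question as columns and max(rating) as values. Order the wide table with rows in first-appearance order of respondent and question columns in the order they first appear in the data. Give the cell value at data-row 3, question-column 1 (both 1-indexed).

236

With rows in first-appearance order of respondent, row 3 is respondent=R037. question columns in first-appearance order: q023, q021, q020, q022, q024; column 1 is q023.
Long rows with respondent=R037, question=q023: max(221, 236, 108) = 236.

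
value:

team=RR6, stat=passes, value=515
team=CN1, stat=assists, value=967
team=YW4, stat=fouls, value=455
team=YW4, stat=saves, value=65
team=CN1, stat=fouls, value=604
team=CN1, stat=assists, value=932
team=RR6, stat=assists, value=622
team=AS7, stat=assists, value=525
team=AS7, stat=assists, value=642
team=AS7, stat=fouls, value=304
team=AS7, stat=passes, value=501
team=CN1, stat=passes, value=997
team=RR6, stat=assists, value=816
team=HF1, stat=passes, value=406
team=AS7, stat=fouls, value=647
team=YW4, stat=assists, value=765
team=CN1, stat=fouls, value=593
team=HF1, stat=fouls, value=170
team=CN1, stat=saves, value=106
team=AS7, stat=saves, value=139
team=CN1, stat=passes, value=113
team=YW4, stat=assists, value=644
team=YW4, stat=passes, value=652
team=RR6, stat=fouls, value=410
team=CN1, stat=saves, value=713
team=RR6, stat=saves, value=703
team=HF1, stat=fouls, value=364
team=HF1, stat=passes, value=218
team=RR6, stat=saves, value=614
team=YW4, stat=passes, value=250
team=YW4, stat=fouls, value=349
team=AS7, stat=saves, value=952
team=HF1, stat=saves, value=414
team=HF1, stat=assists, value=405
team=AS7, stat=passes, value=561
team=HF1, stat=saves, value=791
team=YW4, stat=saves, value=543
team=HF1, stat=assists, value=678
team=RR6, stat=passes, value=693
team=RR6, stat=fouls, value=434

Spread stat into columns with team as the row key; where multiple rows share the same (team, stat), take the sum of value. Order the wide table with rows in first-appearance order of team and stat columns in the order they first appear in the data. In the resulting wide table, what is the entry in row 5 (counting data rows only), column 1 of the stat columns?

624

With rows in first-appearance order of team, row 5 is team=HF1. stat columns in first-appearance order: passes, assists, fouls, saves; column 1 is passes.
Long rows with team=HF1, stat=passes: 406 + 218 = 624.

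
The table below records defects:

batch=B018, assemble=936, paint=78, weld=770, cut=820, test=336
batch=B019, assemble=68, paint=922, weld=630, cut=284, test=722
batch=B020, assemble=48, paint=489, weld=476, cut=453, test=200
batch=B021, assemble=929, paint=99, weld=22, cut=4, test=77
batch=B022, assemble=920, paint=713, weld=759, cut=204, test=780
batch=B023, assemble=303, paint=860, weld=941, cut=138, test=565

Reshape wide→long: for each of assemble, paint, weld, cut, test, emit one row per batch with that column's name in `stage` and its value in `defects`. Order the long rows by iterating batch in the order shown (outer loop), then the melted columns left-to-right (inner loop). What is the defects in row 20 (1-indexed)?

30 rows total (6 × 5). Row 20: index ⌊(20-1)/5⌋ = 3 into batch → B021; (20-1) mod 5 = 4 into the melted columns → test.
So row 20 is (B021, test, 77); defects = 77.

77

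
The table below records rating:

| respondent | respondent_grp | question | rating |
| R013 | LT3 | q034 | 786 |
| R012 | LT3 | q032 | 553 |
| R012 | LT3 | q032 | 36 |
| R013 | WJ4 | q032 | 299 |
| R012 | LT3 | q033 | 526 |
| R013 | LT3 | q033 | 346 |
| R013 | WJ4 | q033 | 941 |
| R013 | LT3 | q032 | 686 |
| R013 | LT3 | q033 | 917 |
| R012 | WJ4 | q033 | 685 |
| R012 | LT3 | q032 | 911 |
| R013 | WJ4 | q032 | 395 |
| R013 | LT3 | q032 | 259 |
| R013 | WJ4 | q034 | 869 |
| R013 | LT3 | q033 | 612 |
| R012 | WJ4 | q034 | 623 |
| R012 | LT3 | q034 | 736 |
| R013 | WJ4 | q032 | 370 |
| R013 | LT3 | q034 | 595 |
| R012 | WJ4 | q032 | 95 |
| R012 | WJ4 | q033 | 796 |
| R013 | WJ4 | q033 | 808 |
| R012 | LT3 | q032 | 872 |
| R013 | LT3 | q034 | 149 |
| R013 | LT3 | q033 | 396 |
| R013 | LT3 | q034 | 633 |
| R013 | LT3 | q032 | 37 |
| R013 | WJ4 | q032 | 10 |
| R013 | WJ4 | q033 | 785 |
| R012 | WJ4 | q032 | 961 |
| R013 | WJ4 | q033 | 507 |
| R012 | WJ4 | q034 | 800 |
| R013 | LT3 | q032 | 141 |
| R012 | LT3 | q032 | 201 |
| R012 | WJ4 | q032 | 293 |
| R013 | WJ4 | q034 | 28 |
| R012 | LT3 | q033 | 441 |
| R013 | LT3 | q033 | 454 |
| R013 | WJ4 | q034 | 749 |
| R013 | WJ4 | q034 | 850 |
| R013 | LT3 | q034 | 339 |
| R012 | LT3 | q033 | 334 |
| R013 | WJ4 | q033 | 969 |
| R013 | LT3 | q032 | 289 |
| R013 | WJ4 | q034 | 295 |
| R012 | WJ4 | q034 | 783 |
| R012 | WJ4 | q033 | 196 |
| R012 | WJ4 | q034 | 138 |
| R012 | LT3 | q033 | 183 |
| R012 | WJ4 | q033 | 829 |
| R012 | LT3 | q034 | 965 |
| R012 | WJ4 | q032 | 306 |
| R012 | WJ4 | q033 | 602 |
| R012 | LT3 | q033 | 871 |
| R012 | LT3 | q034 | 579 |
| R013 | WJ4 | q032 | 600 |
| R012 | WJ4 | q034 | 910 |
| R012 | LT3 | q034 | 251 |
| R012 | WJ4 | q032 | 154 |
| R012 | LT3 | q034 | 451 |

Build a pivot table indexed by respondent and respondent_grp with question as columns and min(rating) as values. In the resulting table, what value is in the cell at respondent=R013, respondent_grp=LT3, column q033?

346

Rows with respondent=R013, respondent_grp=LT3 and question=q033: rating values are 346, 917, 612, 396, 454.
min(346, 917, 612, 396, 454) = 346.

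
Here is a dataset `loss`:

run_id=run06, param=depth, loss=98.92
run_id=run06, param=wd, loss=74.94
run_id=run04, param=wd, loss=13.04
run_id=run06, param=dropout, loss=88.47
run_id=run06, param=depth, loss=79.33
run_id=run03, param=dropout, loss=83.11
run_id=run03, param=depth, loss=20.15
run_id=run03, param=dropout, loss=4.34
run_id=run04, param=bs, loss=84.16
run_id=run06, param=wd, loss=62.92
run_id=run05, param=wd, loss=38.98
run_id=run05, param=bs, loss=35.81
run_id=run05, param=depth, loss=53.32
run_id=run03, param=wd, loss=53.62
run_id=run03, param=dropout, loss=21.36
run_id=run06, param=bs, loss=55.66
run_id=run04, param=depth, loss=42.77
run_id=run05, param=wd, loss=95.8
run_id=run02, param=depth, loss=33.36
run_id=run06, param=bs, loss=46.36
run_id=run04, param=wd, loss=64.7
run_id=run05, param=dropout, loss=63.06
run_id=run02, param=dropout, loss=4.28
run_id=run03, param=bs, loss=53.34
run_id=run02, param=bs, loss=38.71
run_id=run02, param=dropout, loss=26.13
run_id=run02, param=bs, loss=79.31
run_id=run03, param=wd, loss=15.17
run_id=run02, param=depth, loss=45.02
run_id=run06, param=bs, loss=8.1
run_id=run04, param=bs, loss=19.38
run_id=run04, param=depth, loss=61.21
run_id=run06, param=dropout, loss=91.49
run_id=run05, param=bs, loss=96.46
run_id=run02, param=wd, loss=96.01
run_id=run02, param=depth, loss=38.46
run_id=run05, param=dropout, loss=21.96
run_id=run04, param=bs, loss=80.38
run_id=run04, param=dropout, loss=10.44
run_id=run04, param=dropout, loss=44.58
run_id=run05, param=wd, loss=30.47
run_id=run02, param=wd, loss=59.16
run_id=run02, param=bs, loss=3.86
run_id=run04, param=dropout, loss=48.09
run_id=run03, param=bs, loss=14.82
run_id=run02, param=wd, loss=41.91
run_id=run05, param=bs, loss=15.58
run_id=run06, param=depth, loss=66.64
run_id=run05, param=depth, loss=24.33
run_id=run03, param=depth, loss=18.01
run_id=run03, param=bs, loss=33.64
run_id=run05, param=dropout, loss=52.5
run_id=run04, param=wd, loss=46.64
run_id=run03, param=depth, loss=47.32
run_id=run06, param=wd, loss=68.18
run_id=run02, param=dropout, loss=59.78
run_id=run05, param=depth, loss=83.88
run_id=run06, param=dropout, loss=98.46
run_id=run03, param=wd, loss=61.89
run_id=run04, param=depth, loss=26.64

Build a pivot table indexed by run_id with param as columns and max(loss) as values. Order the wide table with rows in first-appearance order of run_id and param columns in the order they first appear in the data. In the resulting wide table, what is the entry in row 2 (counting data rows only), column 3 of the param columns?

48.09

With rows in first-appearance order of run_id, row 2 is run_id=run04. param columns in first-appearance order: depth, wd, dropout, bs; column 3 is dropout.
Long rows with run_id=run04, param=dropout: max(10.44, 44.58, 48.09) = 48.09.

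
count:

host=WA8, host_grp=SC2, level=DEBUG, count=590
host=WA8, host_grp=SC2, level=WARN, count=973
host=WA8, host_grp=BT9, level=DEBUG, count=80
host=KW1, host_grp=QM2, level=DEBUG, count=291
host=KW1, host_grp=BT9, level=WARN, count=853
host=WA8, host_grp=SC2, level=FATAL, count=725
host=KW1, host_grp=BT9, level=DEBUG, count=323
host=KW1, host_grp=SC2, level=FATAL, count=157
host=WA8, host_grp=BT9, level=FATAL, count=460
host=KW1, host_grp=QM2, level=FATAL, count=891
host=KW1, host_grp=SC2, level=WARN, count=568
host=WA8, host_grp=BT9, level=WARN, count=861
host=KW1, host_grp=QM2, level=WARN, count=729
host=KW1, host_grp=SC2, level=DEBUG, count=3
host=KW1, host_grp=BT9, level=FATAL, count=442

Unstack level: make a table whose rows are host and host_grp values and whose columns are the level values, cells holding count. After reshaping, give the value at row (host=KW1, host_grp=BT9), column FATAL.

442

Wide layout: rows indexed by host and host_grp, columns are the 3 distinct level values (DEBUG, WARN, FATAL).
Cell (host=KW1, host_grp=BT9, level=FATAL) draws from the long row where host=KW1, host_grp=BT9 and level=FATAL, which has count=442.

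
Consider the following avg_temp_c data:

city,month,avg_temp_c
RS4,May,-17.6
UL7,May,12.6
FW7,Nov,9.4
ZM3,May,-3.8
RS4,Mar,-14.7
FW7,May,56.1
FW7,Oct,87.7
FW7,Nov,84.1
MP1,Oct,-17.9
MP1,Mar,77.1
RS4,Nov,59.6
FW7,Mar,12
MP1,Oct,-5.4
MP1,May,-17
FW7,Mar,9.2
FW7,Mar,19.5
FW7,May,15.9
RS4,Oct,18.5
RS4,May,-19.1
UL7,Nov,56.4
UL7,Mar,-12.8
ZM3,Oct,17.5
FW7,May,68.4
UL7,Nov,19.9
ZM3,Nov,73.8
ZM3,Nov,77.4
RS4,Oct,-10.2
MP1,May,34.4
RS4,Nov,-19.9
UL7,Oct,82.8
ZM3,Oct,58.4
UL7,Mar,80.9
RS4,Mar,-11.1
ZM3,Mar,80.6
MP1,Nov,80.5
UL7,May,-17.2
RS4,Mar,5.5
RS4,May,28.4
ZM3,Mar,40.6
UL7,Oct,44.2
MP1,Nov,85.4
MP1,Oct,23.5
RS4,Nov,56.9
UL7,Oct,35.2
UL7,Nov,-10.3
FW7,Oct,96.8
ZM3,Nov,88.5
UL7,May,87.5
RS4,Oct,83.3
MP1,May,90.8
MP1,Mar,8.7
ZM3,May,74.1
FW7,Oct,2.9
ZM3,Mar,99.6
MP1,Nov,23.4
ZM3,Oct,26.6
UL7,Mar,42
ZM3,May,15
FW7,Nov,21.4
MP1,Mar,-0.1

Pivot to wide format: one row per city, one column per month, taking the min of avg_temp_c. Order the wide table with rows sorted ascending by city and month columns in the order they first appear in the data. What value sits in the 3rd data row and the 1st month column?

With rows sorted ascending by city, row 3 is city=RS4. month columns in first-appearance order: May, Nov, Mar, Oct; column 1 is May.
Long rows with city=RS4, month=May: min(-17.6, -19.1, 28.4) = -19.1.

-19.1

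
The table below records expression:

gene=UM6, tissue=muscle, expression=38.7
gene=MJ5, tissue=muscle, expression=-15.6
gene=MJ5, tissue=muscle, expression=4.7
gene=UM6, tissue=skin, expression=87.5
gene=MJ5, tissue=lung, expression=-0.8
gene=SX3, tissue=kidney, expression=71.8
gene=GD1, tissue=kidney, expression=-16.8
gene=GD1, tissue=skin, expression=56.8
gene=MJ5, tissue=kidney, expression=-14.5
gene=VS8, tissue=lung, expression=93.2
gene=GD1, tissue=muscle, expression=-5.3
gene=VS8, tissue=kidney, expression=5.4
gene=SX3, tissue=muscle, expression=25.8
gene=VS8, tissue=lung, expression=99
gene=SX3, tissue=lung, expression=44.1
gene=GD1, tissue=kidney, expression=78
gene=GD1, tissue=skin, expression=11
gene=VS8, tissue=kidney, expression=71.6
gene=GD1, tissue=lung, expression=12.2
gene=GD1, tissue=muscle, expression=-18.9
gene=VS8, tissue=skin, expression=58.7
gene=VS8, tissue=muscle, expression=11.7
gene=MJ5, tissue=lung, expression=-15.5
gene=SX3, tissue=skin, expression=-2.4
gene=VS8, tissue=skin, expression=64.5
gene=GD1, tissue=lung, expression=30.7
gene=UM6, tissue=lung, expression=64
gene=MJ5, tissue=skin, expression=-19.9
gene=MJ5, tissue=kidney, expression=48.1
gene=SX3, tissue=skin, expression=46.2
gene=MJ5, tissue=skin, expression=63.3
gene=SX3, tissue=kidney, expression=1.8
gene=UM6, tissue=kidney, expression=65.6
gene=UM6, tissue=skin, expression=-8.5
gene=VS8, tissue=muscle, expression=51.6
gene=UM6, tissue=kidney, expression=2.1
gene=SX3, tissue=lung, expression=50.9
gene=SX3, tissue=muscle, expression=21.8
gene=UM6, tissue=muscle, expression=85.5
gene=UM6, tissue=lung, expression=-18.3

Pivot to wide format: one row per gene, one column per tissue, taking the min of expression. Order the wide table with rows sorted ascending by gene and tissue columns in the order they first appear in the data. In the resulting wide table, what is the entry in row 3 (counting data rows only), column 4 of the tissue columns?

With rows sorted ascending by gene, row 3 is gene=SX3. tissue columns in first-appearance order: muscle, skin, lung, kidney; column 4 is kidney.
Long rows with gene=SX3, tissue=kidney: min(71.8, 1.8) = 1.8.

1.8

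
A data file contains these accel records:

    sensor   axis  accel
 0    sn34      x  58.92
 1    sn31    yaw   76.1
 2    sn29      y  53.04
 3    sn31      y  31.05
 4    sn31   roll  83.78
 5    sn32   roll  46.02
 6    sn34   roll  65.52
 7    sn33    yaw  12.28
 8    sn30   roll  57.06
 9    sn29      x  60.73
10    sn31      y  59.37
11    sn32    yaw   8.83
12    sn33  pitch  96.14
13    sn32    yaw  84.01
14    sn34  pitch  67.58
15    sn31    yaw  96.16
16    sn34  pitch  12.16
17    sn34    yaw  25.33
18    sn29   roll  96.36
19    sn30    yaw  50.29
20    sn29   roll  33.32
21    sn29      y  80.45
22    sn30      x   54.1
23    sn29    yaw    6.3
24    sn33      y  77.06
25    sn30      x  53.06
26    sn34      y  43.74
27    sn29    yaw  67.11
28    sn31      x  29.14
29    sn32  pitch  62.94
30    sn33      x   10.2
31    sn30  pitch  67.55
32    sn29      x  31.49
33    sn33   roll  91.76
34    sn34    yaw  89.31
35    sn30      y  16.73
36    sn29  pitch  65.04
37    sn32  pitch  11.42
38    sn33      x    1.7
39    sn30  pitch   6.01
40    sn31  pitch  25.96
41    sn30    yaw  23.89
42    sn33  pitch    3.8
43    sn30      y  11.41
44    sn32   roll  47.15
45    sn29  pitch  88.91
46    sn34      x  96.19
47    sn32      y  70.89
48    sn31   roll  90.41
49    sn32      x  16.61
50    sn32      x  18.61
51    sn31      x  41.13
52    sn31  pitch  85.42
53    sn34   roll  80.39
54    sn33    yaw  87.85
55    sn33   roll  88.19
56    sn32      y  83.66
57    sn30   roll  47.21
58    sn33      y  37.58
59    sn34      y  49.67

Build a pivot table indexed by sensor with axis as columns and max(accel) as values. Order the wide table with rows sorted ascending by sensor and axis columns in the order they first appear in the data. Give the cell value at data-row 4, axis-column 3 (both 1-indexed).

With rows sorted ascending by sensor, row 4 is sensor=sn32. axis columns in first-appearance order: x, yaw, y, roll, pitch; column 3 is y.
Long rows with sensor=sn32, axis=y: max(70.89, 83.66) = 83.66.

83.66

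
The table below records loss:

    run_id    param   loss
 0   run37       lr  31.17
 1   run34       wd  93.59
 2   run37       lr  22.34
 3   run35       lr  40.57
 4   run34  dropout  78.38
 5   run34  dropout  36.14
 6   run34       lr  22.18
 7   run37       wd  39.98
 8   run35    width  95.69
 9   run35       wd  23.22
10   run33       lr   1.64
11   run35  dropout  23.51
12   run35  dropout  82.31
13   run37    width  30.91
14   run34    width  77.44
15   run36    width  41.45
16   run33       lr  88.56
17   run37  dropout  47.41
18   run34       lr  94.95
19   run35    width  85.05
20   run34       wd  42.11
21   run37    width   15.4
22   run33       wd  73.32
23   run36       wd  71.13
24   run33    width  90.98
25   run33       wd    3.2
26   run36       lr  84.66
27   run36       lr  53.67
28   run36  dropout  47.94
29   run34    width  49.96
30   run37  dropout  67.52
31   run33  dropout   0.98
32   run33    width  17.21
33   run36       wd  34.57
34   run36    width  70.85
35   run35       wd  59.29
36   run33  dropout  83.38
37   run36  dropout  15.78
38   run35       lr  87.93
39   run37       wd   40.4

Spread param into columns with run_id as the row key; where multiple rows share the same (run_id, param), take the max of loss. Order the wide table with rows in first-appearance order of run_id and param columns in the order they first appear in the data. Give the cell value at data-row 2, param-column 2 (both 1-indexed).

93.59

With rows in first-appearance order of run_id, row 2 is run_id=run34. param columns in first-appearance order: lr, wd, dropout, width; column 2 is wd.
Long rows with run_id=run34, param=wd: max(93.59, 42.11) = 93.59.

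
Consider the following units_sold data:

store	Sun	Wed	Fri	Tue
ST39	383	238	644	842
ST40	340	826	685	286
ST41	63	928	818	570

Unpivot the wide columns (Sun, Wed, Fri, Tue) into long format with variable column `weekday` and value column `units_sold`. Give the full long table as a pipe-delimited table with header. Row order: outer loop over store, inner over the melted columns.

Each (store, column) pair becomes one row: 3 × 4 = 12 rows.
For example, (ST39, Sun) → units_sold=383.

| store | weekday | units_sold |
| ST39 | Sun | 383 |
| ST39 | Wed | 238 |
| ST39 | Fri | 644 |
| ST39 | Tue | 842 |
| ST40 | Sun | 340 |
| ST40 | Wed | 826 |
| ST40 | Fri | 685 |
| ST40 | Tue | 286 |
| ST41 | Sun | 63 |
| ST41 | Wed | 928 |
| ST41 | Fri | 818 |
| ST41 | Tue | 570 |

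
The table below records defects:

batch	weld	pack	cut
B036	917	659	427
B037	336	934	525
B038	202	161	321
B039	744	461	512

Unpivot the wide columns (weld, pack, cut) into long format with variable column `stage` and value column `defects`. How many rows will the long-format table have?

12

4 batch values × 3 melted columns = 12 rows.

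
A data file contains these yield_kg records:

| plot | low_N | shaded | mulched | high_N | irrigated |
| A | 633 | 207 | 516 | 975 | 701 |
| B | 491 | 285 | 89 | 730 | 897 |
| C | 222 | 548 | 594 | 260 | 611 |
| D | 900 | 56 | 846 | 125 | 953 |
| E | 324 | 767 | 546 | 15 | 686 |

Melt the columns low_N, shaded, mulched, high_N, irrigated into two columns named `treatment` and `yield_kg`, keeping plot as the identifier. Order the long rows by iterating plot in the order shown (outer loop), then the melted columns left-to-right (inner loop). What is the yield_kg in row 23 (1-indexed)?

546

25 rows total (5 × 5). Row 23: index ⌊(23-1)/5⌋ = 4 into plot → E; (23-1) mod 5 = 2 into the melted columns → mulched.
So row 23 is (E, mulched, 546); yield_kg = 546.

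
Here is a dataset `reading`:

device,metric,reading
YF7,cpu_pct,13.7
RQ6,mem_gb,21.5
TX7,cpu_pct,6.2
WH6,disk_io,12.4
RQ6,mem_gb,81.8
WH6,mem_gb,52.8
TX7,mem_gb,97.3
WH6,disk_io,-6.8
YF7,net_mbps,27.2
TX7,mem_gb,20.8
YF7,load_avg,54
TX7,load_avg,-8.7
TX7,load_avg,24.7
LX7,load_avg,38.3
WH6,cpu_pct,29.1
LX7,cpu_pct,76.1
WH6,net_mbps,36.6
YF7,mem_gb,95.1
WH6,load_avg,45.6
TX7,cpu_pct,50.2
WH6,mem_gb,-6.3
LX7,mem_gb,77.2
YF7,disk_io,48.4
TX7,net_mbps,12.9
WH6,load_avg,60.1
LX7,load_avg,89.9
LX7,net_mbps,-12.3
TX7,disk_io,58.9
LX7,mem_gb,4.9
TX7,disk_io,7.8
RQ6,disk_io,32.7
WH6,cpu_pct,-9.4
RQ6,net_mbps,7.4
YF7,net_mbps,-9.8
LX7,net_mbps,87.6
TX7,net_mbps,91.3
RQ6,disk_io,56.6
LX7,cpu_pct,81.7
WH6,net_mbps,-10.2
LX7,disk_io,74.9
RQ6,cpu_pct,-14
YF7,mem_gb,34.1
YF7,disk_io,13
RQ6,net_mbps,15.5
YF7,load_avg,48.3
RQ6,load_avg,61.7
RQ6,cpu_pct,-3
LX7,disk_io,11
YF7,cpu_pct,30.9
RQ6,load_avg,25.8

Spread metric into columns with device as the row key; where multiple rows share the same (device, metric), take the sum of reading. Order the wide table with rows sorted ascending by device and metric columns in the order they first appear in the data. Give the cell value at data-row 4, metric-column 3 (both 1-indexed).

5.6

With rows sorted ascending by device, row 4 is device=WH6. metric columns in first-appearance order: cpu_pct, mem_gb, disk_io, net_mbps, load_avg; column 3 is disk_io.
Long rows with device=WH6, metric=disk_io: 12.4 + -6.8 = 5.6.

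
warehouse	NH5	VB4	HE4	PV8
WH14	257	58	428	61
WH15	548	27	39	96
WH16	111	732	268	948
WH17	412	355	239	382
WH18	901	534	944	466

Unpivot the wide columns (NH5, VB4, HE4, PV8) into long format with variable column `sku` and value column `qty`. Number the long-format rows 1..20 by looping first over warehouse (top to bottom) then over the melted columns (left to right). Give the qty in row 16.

20 rows total (5 × 4). Row 16: index ⌊(16-1)/4⌋ = 3 into warehouse → WH17; (16-1) mod 4 = 3 into the melted columns → PV8.
So row 16 is (WH17, PV8, 382); qty = 382.

382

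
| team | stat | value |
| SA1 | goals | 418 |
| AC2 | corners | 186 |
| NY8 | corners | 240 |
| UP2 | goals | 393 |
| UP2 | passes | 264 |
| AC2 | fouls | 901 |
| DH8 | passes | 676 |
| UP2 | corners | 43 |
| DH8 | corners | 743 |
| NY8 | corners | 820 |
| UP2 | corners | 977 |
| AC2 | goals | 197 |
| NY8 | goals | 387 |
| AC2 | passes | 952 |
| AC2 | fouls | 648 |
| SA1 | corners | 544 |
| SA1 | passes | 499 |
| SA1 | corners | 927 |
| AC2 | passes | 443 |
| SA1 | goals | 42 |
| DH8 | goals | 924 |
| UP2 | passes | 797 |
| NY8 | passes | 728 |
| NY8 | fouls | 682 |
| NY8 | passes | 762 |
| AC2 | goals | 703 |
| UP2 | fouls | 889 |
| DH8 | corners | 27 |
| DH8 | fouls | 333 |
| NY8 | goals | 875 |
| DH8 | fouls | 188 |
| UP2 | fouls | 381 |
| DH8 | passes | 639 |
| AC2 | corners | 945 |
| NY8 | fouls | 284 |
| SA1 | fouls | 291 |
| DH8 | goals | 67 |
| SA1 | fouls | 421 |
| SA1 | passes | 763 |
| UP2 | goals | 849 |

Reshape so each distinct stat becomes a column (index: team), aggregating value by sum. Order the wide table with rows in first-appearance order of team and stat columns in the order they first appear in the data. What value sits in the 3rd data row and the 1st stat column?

1262

With rows in first-appearance order of team, row 3 is team=NY8. stat columns in first-appearance order: goals, corners, passes, fouls; column 1 is goals.
Long rows with team=NY8, stat=goals: 387 + 875 = 1262.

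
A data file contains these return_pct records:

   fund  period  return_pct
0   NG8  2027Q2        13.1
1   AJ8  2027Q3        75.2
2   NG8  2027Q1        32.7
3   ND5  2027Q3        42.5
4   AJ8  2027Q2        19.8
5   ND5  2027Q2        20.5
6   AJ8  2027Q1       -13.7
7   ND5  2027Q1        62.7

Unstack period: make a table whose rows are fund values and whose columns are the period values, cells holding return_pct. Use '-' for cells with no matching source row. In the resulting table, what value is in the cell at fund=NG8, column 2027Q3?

-

No long-format row has fund=NG8 and period=2027Q3, so the cell is -.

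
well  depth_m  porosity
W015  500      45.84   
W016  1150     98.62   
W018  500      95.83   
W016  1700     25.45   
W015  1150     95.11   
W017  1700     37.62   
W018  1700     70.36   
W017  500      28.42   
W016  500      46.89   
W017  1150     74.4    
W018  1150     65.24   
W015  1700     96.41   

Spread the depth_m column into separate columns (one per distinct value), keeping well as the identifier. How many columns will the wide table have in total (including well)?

4

1 column for well plus 3 distinct depth_m values → 4 columns.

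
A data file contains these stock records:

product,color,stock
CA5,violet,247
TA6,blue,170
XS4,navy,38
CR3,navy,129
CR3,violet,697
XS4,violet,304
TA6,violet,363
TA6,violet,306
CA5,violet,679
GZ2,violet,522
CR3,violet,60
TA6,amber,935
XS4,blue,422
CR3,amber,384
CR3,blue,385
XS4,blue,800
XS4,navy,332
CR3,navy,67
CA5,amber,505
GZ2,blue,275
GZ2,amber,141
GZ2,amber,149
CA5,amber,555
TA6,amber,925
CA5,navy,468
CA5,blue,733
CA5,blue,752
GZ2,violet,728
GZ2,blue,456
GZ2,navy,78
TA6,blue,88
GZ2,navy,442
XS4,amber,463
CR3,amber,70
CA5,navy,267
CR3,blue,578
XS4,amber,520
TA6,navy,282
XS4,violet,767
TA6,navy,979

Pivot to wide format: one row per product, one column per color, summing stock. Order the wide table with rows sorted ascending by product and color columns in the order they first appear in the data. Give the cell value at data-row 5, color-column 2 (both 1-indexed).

With rows sorted ascending by product, row 5 is product=XS4. color columns in first-appearance order: violet, blue, navy, amber; column 2 is blue.
Long rows with product=XS4, color=blue: 422 + 800 = 1222.

1222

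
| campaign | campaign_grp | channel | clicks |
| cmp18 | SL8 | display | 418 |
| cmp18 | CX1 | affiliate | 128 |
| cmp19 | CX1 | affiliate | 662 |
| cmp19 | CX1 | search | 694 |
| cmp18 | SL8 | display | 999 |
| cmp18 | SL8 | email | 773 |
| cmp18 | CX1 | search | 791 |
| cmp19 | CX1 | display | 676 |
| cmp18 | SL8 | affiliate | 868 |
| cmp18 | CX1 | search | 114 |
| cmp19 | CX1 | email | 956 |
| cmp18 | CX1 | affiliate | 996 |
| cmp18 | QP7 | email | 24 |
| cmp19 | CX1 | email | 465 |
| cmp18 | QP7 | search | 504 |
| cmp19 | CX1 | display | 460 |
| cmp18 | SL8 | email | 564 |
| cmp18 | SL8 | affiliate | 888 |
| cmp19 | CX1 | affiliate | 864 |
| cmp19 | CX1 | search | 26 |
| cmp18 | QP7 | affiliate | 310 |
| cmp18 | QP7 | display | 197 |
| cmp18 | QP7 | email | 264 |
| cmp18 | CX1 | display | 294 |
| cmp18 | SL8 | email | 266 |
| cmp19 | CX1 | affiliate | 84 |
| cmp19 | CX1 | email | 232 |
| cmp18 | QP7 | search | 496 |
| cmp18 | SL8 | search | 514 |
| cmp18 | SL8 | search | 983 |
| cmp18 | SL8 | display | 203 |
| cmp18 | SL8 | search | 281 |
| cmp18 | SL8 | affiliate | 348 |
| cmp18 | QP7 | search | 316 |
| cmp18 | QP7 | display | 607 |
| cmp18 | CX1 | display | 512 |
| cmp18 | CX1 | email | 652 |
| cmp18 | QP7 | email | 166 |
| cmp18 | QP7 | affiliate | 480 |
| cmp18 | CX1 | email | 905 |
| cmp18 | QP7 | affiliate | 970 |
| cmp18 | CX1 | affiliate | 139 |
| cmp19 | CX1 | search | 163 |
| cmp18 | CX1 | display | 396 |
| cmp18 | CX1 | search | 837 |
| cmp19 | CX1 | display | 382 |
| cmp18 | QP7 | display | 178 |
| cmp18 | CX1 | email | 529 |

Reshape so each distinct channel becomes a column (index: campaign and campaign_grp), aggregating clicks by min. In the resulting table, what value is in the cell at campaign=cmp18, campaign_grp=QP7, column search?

316

Rows with campaign=cmp18, campaign_grp=QP7 and channel=search: clicks values are 504, 496, 316.
min(504, 496, 316) = 316.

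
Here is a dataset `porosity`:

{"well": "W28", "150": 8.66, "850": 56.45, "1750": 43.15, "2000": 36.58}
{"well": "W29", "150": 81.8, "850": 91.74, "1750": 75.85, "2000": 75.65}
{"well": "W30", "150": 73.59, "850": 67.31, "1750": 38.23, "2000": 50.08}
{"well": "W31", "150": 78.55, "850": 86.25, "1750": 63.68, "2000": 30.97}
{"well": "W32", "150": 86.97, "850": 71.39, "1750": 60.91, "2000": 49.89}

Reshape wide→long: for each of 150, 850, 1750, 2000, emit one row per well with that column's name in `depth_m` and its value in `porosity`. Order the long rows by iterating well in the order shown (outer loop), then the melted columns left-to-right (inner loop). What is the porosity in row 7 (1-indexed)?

75.85

20 rows total (5 × 4). Row 7: index ⌊(7-1)/4⌋ = 1 into well → W29; (7-1) mod 4 = 2 into the melted columns → 1750.
So row 7 is (W29, 1750, 75.85); porosity = 75.85.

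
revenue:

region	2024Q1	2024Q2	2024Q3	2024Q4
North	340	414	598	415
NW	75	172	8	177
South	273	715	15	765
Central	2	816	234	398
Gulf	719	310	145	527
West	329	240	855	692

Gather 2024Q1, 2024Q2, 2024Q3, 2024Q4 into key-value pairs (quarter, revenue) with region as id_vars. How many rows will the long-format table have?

24

6 region values × 4 melted columns = 24 rows.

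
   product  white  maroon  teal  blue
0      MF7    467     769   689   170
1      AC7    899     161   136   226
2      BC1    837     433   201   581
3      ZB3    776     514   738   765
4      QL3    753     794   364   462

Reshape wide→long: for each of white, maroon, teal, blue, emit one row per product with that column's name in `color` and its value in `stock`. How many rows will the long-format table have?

5 product values × 4 melted columns = 20 rows.

20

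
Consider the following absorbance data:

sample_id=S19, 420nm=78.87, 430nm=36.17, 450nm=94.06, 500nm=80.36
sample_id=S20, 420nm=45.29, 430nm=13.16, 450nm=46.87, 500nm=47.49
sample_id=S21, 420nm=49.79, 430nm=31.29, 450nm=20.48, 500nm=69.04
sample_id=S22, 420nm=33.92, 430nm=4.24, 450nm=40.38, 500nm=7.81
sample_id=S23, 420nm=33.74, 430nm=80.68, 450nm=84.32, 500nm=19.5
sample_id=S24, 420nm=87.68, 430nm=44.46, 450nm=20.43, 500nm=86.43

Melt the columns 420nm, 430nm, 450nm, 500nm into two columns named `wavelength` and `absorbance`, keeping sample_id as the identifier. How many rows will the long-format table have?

6 sample_id values × 4 melted columns = 24 rows.

24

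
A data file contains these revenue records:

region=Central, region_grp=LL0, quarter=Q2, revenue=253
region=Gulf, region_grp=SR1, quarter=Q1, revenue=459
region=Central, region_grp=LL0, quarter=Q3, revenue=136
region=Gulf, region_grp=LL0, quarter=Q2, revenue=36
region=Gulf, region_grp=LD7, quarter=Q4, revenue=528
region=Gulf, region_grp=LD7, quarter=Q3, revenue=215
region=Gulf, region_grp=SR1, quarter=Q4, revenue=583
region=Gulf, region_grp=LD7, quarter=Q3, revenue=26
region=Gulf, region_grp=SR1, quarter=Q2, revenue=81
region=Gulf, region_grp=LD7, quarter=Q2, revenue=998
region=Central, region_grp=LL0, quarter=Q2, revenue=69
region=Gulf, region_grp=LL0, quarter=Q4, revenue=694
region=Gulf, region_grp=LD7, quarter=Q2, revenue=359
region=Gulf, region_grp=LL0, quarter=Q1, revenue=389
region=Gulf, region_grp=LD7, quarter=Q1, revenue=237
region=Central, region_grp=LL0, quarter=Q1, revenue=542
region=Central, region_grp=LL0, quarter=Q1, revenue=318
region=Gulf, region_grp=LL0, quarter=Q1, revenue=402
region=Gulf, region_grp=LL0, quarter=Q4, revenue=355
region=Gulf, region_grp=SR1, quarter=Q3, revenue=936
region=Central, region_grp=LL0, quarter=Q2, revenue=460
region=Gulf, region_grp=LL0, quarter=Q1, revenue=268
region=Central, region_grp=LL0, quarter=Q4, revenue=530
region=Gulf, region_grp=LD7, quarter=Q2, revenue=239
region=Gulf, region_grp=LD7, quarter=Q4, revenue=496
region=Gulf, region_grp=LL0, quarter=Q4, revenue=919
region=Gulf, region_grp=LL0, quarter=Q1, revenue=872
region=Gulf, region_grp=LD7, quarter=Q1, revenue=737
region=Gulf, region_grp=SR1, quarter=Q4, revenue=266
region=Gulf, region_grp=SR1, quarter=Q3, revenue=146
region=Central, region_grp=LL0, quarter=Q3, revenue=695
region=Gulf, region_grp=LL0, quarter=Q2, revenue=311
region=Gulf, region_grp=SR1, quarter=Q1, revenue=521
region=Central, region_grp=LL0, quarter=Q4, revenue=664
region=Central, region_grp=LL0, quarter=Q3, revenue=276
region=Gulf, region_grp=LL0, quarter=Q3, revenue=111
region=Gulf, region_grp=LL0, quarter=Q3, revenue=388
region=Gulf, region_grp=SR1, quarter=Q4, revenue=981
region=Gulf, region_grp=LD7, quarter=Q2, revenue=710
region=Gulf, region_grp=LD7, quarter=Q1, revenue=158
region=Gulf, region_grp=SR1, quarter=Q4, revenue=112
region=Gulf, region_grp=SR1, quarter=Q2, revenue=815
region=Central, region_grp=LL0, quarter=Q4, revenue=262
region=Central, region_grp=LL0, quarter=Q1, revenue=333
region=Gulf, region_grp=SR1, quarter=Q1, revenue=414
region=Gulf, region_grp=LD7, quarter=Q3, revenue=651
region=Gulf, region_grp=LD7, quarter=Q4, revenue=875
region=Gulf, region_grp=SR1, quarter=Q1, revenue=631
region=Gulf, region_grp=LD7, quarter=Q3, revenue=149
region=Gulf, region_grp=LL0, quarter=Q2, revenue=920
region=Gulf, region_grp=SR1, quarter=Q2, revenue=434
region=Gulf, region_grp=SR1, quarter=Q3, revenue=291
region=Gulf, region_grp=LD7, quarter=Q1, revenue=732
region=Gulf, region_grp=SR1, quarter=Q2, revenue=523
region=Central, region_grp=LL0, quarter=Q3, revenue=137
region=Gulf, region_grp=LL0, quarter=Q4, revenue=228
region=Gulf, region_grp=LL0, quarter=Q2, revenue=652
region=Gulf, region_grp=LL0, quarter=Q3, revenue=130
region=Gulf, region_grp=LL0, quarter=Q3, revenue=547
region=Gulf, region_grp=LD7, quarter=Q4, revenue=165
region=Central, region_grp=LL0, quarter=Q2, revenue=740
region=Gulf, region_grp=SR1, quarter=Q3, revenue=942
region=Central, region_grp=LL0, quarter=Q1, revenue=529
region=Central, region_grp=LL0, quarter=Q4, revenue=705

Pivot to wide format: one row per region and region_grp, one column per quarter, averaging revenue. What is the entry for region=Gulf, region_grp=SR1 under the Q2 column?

463.25

Rows with region=Gulf, region_grp=SR1 and quarter=Q2: revenue values are 81, 815, 434, 523.
(81 + 815 + 434 + 523) / 4 = 463.25.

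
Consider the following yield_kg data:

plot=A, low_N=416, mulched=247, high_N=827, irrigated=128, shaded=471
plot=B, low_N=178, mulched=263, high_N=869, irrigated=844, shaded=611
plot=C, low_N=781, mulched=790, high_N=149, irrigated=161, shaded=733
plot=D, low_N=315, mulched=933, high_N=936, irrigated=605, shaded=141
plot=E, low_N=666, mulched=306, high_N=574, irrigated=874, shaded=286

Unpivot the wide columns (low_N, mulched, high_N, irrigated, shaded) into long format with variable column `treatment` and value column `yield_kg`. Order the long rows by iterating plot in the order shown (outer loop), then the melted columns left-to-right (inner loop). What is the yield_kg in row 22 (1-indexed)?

306

25 rows total (5 × 5). Row 22: index ⌊(22-1)/5⌋ = 4 into plot → E; (22-1) mod 5 = 1 into the melted columns → mulched.
So row 22 is (E, mulched, 306); yield_kg = 306.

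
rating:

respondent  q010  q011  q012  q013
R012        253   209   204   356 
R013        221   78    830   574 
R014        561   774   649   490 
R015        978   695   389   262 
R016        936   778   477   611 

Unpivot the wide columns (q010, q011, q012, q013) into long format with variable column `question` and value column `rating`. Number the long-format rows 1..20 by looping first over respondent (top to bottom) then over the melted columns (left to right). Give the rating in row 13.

20 rows total (5 × 4). Row 13: index ⌊(13-1)/4⌋ = 3 into respondent → R015; (13-1) mod 4 = 0 into the melted columns → q010.
So row 13 is (R015, q010, 978); rating = 978.

978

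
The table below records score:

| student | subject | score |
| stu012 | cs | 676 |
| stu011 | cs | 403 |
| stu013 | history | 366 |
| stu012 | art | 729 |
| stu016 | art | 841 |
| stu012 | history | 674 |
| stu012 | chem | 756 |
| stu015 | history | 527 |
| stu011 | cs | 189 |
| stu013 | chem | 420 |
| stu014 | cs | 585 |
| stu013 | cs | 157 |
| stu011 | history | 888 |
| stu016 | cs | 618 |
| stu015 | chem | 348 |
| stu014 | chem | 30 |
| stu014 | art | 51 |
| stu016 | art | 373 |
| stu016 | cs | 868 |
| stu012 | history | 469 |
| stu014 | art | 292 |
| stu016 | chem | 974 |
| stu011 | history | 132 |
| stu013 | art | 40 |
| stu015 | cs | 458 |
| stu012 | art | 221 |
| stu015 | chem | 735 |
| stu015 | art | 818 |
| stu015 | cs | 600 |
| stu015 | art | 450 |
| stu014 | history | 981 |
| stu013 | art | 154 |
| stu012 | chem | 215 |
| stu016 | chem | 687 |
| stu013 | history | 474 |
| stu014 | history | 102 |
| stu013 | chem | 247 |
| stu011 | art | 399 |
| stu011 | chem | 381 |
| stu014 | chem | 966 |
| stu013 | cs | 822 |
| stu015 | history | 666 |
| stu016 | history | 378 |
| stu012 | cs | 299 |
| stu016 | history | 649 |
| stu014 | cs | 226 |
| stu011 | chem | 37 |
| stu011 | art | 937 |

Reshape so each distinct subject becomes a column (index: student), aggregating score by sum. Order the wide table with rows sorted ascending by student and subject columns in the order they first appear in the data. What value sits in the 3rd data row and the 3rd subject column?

With rows sorted ascending by student, row 3 is student=stu013. subject columns in first-appearance order: cs, history, art, chem; column 3 is art.
Long rows with student=stu013, subject=art: 40 + 154 = 194.

194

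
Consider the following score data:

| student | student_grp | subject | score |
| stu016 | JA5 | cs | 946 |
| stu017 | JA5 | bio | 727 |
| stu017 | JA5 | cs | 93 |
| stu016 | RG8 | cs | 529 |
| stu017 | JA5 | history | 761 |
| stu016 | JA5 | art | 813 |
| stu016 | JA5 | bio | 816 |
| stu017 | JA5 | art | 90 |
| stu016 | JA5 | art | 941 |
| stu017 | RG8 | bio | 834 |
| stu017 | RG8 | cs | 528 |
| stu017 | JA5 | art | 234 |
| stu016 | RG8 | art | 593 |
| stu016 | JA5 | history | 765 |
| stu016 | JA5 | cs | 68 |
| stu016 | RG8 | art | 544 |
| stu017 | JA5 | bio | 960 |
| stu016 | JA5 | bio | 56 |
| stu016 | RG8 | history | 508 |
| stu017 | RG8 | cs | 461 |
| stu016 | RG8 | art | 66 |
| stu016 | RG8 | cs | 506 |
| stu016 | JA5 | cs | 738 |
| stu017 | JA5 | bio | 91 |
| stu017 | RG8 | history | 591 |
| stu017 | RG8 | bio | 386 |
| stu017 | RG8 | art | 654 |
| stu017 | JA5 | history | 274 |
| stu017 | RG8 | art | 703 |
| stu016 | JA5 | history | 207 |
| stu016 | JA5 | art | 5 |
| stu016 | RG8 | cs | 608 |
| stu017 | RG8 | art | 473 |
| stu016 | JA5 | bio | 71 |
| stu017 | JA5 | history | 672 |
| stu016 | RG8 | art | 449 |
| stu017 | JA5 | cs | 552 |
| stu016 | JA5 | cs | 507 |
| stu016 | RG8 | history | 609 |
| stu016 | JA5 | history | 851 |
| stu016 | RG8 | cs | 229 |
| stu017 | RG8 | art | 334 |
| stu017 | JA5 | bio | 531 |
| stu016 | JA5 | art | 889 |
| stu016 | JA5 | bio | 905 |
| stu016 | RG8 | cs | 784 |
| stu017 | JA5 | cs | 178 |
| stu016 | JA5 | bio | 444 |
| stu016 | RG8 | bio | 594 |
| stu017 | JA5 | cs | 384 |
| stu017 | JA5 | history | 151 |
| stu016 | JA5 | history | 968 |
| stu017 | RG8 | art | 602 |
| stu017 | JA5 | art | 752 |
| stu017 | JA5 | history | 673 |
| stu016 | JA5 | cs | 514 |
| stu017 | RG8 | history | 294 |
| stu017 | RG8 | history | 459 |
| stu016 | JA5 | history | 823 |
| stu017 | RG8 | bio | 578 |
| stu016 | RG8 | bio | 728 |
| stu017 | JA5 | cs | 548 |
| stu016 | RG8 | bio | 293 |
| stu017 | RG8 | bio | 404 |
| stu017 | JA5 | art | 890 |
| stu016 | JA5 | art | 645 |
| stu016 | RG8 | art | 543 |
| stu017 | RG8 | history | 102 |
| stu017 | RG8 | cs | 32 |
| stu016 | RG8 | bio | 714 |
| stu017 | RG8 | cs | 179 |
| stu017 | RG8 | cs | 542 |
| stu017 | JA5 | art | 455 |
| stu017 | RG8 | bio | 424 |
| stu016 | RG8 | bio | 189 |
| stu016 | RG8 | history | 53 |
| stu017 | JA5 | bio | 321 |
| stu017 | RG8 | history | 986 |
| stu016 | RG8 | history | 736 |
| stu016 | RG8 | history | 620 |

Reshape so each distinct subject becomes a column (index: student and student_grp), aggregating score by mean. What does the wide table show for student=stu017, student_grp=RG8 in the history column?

486.40

Rows with student=stu017, student_grp=RG8 and subject=history: score values are 591, 294, 459, 102, 986.
(591 + 294 + 459 + 102 + 986) / 5 = 486.40.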